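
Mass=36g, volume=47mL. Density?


ρ = mass/volume
= 36/47
= 0.766 g/mL

0.766 g/mL


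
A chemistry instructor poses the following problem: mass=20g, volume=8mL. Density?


ρ = mass/volume
= 20/8
= 2.5 g/mL

2.5 g/mL


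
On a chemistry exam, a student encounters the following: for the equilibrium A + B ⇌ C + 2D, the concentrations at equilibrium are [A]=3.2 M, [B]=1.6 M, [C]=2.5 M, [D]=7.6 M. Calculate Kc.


Kc = [C][D]^2/([A][B])
= (2.5^1 × 7.6^2)/(3.2^1 × 1.6^1)
= 144.4/5.12
= 28.20

28.20


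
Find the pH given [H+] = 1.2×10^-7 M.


pH = -log10([H+]) = -log10(1.2×10^-7)
= 7 - log10(1.2)
= 7 - 0.08
= 6.92

6.92


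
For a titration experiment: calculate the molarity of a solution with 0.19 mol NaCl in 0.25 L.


M = n/V = 0.19/0.25 = 0.760 mol/L

0.760 M


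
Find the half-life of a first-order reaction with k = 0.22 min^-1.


t½ = ln2/k = 0.693147/(0.22 min^-1)
= 3.151 min

3.151 min


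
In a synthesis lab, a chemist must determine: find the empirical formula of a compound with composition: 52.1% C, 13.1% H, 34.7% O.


Assume 100 g sample. Moles of each element:
  C: 52.1/12.01 = 4.338 mol
  H: 13.1/1.008 = 12.996 mol
  O: 34.7/16.0 = 2.169 mol
Divide by smallest (2.169):
  C: 4.338/2.169 = 2.0
  H: 12.996/2.169 = 5.99
  O: 2.169/2.169 = 1.0
Empirical formula: C2H6O

C2H6O


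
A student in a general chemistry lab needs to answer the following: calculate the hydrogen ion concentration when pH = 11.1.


[H+] = 10^(-pH) = 10^(-11.1)
= 7.94×10^-12 M

7.94×10^-12 M


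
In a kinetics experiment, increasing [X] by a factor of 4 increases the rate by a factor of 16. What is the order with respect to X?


rate ∝ [X]^n
4^n = 16 → n = 2
Order in X: 2

2


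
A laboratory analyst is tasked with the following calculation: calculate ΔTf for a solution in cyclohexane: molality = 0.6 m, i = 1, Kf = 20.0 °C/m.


ΔTf = Kf × m × i
= 20.0 × 0.6 × 1
= 12.0 °C

12.0 °C


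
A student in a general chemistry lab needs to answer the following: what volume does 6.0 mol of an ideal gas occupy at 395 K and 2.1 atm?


PV = nRT  (R = 0.08206 L·atm/(mol·K))
V = nRT/P = 6.0×0.08206×395/2.1
= 92.611 L

92.611 L


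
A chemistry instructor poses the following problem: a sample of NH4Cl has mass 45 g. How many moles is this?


M(NH4Cl) = 53.49 g/mol
n = mass/M = 45/53.49 = 0.8413 mol

0.8413 mol


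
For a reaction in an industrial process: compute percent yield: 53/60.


% yield = actual/theoretical × 100
= 53/60 × 100
= 88.33%

88.33%


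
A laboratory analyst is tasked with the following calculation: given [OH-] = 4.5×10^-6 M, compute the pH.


pOH = -log10([OH-]) = -log10(4.5×10^-6)
= 6 - log10(4.5) = 5.35
pH = 14 - pOH = 14 - 5.35 = 8.65

8.65


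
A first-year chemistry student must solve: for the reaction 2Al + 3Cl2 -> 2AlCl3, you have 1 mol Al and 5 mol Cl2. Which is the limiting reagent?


Mole ratio available / coefficient:
  Al: 1/2 = 0.500
  Cl2: 5/3 = 1.667
Smaller ratio is limiting.

Al


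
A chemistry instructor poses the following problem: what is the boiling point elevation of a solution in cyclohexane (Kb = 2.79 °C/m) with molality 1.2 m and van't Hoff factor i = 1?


ΔTb = Kb × m × i
= 2.79 × 1.2 × 1
= 3.348 °C

3.348 °C


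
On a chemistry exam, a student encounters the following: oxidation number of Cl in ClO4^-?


x + 4(-2) = -1, so x = +7
Oxidation number: +7

+7


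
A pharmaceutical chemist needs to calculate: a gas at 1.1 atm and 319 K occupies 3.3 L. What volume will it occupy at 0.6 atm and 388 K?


P1V1/T1 = P2V2/T2
V2 = P1V1T2/(T1P2)
= 1.1×3.3×388/(319×0.6)
= 7.359 L

7.359 L


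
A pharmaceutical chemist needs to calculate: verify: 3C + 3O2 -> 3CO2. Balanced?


Equation: 3C + 3O2 -> 3CO2
Check atoms: C: 3=3, O: 6=6
Balanced

Yes, balanced


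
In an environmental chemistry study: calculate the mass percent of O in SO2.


M(SO2) = 1×32.07 + 2×16.0 = 64.07 g/mol
Mass of O = 2 × 16.0 = 32.00 g/mol
% O = 32.00/64.07 × 100 = 49.95%

49.95%


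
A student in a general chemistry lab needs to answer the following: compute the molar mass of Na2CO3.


M(Na2CO3) = 2×22.99 + 1×12.01 + 3×16.0
= 45.98 + 12.01 + 48.0
= 105.99 g/mol

105.99 g/mol


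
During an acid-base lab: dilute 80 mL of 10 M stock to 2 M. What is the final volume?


C1V1 = C2V2
10 × 80 = 2 × V2
V2 = 800/2 = 400.0 mL

400.0 mL


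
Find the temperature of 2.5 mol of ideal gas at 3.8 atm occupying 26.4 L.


PV = nRT  (R = 0.08206 L·atm/(mol·K))
T = PV/(nR) = 3.8×26.4/(2.5×0.08206)
= 100.32/0.205150
= 489.01 K

489.01 K


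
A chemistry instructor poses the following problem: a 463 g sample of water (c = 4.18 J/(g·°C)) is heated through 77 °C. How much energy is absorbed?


q = mcΔT = 463 × 4.18 × 77
= 149021.18 J

149021.18 J


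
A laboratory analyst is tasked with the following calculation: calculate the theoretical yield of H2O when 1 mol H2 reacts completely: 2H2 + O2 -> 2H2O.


Mole ratio H2O:H2 = 2:2
n(H2O) = 1 × 2/2 = 1.000 mol
mass = 1.000 × 18.02 = 18.02 g

18.02 g


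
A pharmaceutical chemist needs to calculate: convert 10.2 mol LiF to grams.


M(LiF) = 25.94 g/mol
mass = n × M = 10.2 × 25.94 = 264.59 g

264.59 g


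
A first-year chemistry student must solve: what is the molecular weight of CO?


M(CO) = 1×12.01 + 1×16.0
= 12.01 + 16.0
= 28.01 g/mol

28.01 g/mol


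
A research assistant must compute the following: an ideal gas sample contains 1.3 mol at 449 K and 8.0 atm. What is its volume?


PV = nRT  (R = 0.08206 L·atm/(mol·K))
V = nRT/P = 1.3×0.08206×449/8.0
= 5.987 L

5.987 L


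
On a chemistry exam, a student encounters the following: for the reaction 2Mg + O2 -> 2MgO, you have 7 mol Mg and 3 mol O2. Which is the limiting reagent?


Mole ratio available / coefficient:
  Mg: 7/2 = 3.500
  O2: 3/1 = 3.000
Smaller ratio is limiting.

O2


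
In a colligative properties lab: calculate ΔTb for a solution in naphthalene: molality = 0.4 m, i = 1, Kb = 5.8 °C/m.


ΔTb = Kb × m × i
= 5.8 × 0.4 × 1
= 2.32 °C

2.32 °C


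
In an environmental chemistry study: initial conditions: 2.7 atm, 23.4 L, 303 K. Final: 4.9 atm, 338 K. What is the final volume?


P1V1/T1 = P2V2/T2
V2 = P1V1T2/(T1P2)
= 2.7×23.4×338/(303×4.9)
= 14.383 L

14.383 L


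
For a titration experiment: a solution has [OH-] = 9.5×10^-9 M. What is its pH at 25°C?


pOH = -log10([OH-]) = -log10(9.5×10^-9)
= 9 - log10(9.5) = 8.02
pH = 14 - pOH = 14 - 8.02 = 5.98

5.98


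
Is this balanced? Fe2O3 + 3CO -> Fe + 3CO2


Equation: Fe2O3 + 3CO -> Fe + 3CO2
Check atoms: C: 3=3, Fe: 2≠1, O: 6=6
Not balanced

No, not balanced


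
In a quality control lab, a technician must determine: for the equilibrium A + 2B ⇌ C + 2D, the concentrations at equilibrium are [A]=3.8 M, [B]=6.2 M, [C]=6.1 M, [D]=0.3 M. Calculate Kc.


Kc = [C][D]^2/([A][B]^2)
= (6.1^1 × 0.3^2)/(3.8^1 × 6.2^2)
= 0.549/146.072
= 0.003758

0.003758


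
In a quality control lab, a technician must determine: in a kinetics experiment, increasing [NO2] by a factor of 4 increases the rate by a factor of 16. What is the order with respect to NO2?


rate ∝ [NO2]^n
4^n = 16 → n = 2
Order in NO2: 2

2


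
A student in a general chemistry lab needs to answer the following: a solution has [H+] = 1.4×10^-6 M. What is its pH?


pH = -log10([H+]) = -log10(1.4×10^-6)
= 6 - log10(1.4)
= 6 - 0.15
= 5.85

5.85


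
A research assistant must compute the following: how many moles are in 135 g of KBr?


M(KBr) = 119.0 g/mol
n = mass/M = 135/119.0 = 1.1345 mol

1.1345 mol


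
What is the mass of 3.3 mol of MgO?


M(MgO) = 40.31 g/mol
mass = n × M = 3.3 × 40.31 = 133.02 g

133.02 g


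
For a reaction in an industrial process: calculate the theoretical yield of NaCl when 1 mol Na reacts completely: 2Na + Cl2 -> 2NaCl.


Mole ratio NaCl:Na = 2:2
n(NaCl) = 1 × 2/2 = 1.000 mol
mass = 1.000 × 58.44 = 58.44 g

58.44 g


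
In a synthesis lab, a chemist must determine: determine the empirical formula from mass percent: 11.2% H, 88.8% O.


Assume 100 g sample. Moles of each element:
  H: 11.2/1.008 = 11.111 mol
  O: 88.8/16.0 = 5.55 mol
Divide by smallest (5.55):
  H: 11.111/5.55 = 2.0
  O: 5.55/5.55 = 1.0
Empirical formula: H2O

H2O


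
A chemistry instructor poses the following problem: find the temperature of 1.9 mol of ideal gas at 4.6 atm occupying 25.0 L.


PV = nRT  (R = 0.08206 L·atm/(mol·K))
T = PV/(nR) = 4.6×25.0/(1.9×0.08206)
= 115.00/0.155914
= 737.59 K

737.59 K


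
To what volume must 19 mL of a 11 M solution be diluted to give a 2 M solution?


C1V1 = C2V2
11 × 19 = 2 × V2
V2 = 209/2 = 104.5 mL

104.5 mL


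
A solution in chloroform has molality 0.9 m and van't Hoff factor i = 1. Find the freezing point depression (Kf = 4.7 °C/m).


ΔTf = Kf × m × i
= 4.7 × 0.9 × 1
= 4.23 °C

4.23 °C


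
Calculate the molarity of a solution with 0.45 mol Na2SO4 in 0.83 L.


M = n/V = 0.45/0.83 = 0.542 mol/L

0.542 M


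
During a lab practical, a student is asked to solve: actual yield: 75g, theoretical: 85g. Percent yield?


% yield = actual/theoretical × 100
= 75/85 × 100
= 88.24%

88.24%


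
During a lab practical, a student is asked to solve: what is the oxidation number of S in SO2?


x + 2(-2) = 0, so x = +4
Oxidation number: +4

+4


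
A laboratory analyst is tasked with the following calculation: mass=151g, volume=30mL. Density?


ρ = mass/volume
= 151/30
= 5.033 g/mL

5.033 g/mL


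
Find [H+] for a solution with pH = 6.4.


[H+] = 10^(-pH) = 10^(-6.4)
= 3.98×10^-7 M

3.98×10^-7 M


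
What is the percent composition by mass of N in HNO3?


M(HNO3) = 1×1.008 + 1×14.01 + 3×16.0 = 63.018 g/mol
Mass of N = 1 × 14.01 = 14.01 g/mol
% N = 14.01/63.018 × 100 = 22.23%

22.23%


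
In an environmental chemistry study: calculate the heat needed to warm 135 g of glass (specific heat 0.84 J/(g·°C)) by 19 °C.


q = mcΔT = 135 × 0.84 × 19
= 2154.60 J

2154.60 J


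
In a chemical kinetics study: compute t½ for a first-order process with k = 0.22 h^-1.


t½ = ln2/k = 0.693147/(0.22 h^-1)
= 3.151 h

3.151 h


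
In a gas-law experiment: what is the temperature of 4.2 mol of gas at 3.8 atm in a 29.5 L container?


PV = nRT  (R = 0.08206 L·atm/(mol·K))
T = PV/(nR) = 3.8×29.5/(4.2×0.08206)
= 112.10/0.344652
= 325.26 K

325.26 K


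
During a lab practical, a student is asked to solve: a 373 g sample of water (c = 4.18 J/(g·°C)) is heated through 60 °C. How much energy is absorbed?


q = mcΔT = 373 × 4.18 × 60
= 93548.40 J

93548.40 J


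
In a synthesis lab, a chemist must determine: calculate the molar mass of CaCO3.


M(CaCO3) = 1×40.08 + 1×12.01 + 3×16.0
= 40.08 + 12.01 + 48.0
= 100.09 g/mol

100.09 g/mol


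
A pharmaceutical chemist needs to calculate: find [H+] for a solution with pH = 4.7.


[H+] = 10^(-pH) = 10^(-4.7)
= 2.0×10^-5 M

2.0×10^-5 M


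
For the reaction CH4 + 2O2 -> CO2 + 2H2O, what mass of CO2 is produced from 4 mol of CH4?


Mole ratio CO2:CH4 = 1:1
n(CO2) = 4 × 1/1 = 4.000 mol
mass = 4.000 × 44.01 = 176.04 g

176.04 g


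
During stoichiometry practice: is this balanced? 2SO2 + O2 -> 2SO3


Equation: 2SO2 + O2 -> 2SO3
Check atoms: O: 6=6, S: 2=2
Balanced

Yes, balanced


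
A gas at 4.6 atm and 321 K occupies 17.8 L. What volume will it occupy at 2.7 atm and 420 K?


P1V1/T1 = P2V2/T2
V2 = P1V1T2/(T1P2)
= 4.6×17.8×420/(321×2.7)
= 39.679 L

39.679 L


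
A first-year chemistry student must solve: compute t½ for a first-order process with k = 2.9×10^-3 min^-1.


t½ = ln2/k = 0.693147/(2.9×10^-3 min^-1)
= 239.0 min

239.0 min


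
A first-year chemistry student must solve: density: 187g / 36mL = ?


ρ = mass/volume
= 187/36
= 5.194 g/mL

5.194 g/mL


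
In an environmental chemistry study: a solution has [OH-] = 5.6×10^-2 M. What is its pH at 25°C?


pOH = -log10([OH-]) = -log10(5.6×10^-2)
= 2 - log10(5.6) = 1.25
pH = 14 - pOH = 14 - 1.25 = 12.75

12.75


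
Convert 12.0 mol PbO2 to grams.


M(PbO2) = 239.2 g/mol
mass = n × M = 12.0 × 239.2 = 2870.40 g

2870.40 g


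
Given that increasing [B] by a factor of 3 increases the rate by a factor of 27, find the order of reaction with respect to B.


rate ∝ [B]^n
3^n = 27 → n = 3
Order in B: 3

3


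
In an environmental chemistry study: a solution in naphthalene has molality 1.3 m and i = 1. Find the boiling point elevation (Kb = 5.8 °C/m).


ΔTb = Kb × m × i
= 5.8 × 1.3 × 1
= 7.54 °C

7.54 °C


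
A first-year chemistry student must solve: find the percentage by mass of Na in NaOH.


M(NaOH) = 1×22.99 + 1×16.0 + 1×1.008 = 39.998 g/mol
Mass of Na = 1 × 22.99 = 22.99 g/mol
% Na = 22.99/39.998 × 100 = 57.48%

57.48%


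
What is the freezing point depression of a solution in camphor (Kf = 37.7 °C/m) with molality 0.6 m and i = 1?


ΔTf = Kf × m × i
= 37.7 × 0.6 × 1
= 22.62 °C

22.62 °C


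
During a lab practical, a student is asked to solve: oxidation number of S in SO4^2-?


x + 4(-2) = -2, so x = +6
Oxidation number: +6

+6


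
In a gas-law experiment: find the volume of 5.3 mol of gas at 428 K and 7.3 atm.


PV = nRT  (R = 0.08206 L·atm/(mol·K))
V = nRT/P = 5.3×0.08206×428/7.3
= 25.499 L

25.499 L


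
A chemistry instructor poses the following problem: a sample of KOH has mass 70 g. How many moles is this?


M(KOH) = 56.11 g/mol
n = mass/M = 70/56.11 = 1.2475 mol

1.2475 mol


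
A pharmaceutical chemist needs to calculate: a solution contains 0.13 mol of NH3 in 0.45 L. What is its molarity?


M = n/V = 0.13/0.45 = 0.289 mol/L

0.289 M


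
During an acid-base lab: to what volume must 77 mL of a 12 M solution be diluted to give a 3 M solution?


C1V1 = C2V2
12 × 77 = 3 × V2
V2 = 924/3 = 308.0 mL

308.0 mL


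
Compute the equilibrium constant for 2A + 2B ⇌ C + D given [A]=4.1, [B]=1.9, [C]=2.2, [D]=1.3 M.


Kc = [C][D]/([A]^2[B]^2)
= (2.2^1 × 1.3^1)/(4.1^2 × 1.9^2)
= 2.86/60.6841
= 0.04713

0.04713


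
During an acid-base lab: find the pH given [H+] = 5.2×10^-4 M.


pH = -log10([H+]) = -log10(5.2×10^-4)
= 4 - log10(5.2)
= 4 - 0.72
= 3.28

3.28


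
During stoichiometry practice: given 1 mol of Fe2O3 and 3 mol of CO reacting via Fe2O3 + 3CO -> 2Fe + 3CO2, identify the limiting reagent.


Mole ratio available / coefficient:
  Fe2O3: 1/1 = 1.000
  CO: 3/3 = 1.000
Smaller ratio is limiting.

neither (stoichiometric); Fe2O3 and CO are fully consumed


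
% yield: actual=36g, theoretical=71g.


% yield = actual/theoretical × 100
= 36/71 × 100
= 50.7%

50.7%


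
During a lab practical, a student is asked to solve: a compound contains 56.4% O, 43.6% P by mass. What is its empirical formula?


Assume 100 g sample. Moles of each element:
  O: 56.4/16.0 = 3.525 mol
  P: 43.6/30.97 = 1.408 mol
Divide by smallest (1.408):
  O: 3.525/1.408 = 2.5
  P: 1.408/1.408 = 1.0
Multiply all ratios by 2 to obtain whole numbers.
Empirical formula: P2O5

P2O5


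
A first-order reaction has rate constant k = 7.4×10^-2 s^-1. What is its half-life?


t½ = ln2/k = 0.693147/(7.4×10^-2 s^-1)
= 9.367 s

9.367 s


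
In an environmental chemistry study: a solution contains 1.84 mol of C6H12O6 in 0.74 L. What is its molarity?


M = n/V = 1.84/0.74 = 2.486 mol/L

2.486 M


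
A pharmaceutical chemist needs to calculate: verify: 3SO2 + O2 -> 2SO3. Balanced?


Equation: 3SO2 + O2 -> 2SO3
Check atoms: O: 8≠6, S: 3≠2
Not balanced

No, not balanced


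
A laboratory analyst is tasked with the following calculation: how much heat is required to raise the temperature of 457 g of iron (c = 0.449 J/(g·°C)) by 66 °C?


q = mcΔT = 457 × 0.449 × 66
= 13542.74 J

13542.74 J


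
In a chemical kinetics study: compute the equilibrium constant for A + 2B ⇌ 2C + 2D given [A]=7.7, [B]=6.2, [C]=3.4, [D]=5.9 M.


Kc = [C]^2[D]^2/([A][B]^2)
= (3.4^2 × 5.9^2)/(7.7^1 × 6.2^2)
= 402.4036/295.988
= 1.360

1.360


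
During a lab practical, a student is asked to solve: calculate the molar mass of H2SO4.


M(H2SO4) = 2×1.008 + 1×32.07 + 4×16.0
= 2.02 + 32.07 + 64.0
= 98.09 g/mol

98.09 g/mol


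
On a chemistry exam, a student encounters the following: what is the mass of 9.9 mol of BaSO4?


M(BaSO4) = 233.4 g/mol
mass = n × M = 9.9 × 233.4 = 2310.66 g

2310.66 g


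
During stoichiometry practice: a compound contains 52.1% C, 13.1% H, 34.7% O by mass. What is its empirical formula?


Assume 100 g sample. Moles of each element:
  C: 52.1/12.01 = 4.338 mol
  H: 13.1/1.008 = 12.996 mol
  O: 34.7/16.0 = 2.169 mol
Divide by smallest (2.169):
  C: 4.338/2.169 = 2.0
  H: 12.996/2.169 = 5.99
  O: 2.169/2.169 = 1.0
Empirical formula: C2H6O

C2H6O


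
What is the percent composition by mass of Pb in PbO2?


M(PbO2) = 1×207.2 + 2×16.0 = 239.20 g/mol
Mass of Pb = 1 × 207.2 = 207.20 g/mol
% Pb = 207.20/239.20 × 100 = 86.62%

86.62%


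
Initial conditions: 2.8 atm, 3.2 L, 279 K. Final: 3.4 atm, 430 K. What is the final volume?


P1V1/T1 = P2V2/T2
V2 = P1V1T2/(T1P2)
= 2.8×3.2×430/(279×3.4)
= 4.062 L

4.062 L


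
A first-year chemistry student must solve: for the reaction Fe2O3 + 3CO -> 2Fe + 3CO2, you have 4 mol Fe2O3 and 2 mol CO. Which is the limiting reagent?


Mole ratio available / coefficient:
  Fe2O3: 4/1 = 4.000
  CO: 2/3 = 0.667
Smaller ratio is limiting.

CO


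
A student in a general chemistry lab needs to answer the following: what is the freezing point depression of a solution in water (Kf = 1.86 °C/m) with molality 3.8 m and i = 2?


ΔTf = Kf × m × i
= 1.86 × 3.8 × 2
= 14.136 °C

14.136 °C


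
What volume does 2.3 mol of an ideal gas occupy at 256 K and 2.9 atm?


PV = nRT  (R = 0.08206 L·atm/(mol·K))
V = nRT/P = 2.3×0.08206×256/2.9
= 16.661 L

16.661 L


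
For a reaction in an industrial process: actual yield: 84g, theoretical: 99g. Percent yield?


% yield = actual/theoretical × 100
= 84/99 × 100
= 84.85%

84.85%


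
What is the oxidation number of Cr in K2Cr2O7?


2(+1) + 2x + 7(-2) = 0, so x = +6
Oxidation number: +6

+6


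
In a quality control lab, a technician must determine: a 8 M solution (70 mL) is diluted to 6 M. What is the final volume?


C1V1 = C2V2
8 × 70 = 6 × V2
V2 = 560/6 = 93.33 mL

93.33 mL


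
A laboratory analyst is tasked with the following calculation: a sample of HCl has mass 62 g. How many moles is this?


M(HCl) = 36.46 g/mol
n = mass/M = 62/36.46 = 1.7005 mol

1.7005 mol


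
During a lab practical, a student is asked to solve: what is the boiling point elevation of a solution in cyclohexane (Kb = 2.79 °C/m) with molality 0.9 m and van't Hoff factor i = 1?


ΔTb = Kb × m × i
= 2.79 × 0.9 × 1
= 2.511 °C

2.511 °C


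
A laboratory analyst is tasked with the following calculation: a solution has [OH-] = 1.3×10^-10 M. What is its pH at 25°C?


pOH = -log10([OH-]) = -log10(1.3×10^-10)
= 10 - log10(1.3) = 9.89
pH = 14 - pOH = 14 - 9.89 = 4.11

4.11


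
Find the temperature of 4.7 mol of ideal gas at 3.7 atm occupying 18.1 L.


PV = nRT  (R = 0.08206 L·atm/(mol·K))
T = PV/(nR) = 3.7×18.1/(4.7×0.08206)
= 66.97/0.385682
= 173.64 K

173.64 K


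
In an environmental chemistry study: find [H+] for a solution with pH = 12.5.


[H+] = 10^(-pH) = 10^(-12.5)
= 3.16×10^-13 M

3.16×10^-13 M


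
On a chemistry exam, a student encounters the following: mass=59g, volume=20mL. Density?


ρ = mass/volume
= 59/20
= 2.95 g/mL

2.95 g/mL


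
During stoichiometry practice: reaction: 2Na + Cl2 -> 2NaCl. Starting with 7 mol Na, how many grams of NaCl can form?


Mole ratio NaCl:Na = 2:2
n(NaCl) = 7 × 2/2 = 7.000 mol
mass = 7.000 × 58.44 = 409.08 g

409.08 g


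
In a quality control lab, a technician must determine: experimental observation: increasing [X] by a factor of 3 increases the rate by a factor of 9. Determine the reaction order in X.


rate ∝ [X]^n
3^n = 9 → n = 2
Order in X: 2

2


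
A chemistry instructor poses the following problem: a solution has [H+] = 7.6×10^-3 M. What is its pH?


pH = -log10([H+]) = -log10(7.6×10^-3)
= 3 - log10(7.6)
= 3 - 0.88
= 2.12

2.12


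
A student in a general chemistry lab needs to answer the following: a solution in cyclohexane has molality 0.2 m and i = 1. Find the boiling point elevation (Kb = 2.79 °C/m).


ΔTb = Kb × m × i
= 2.79 × 0.2 × 1
= 0.558 °C

0.558 °C


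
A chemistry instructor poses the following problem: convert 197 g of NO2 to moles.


M(NO2) = 46.01 g/mol
n = mass/M = 197/46.01 = 4.2817 mol

4.2817 mol


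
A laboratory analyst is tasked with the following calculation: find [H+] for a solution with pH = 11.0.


[H+] = 10^(-pH) = 10^(-11.0)
= 1.0×10^-11 M

1.0×10^-11 M


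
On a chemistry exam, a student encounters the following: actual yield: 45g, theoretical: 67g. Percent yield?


% yield = actual/theoretical × 100
= 45/67 × 100
= 67.16%

67.16%


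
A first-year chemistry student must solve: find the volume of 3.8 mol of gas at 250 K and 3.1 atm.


PV = nRT  (R = 0.08206 L·atm/(mol·K))
V = nRT/P = 3.8×0.08206×250/3.1
= 25.147 L

25.147 L


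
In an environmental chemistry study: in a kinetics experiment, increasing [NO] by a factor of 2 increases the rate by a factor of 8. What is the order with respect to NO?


rate ∝ [NO]^n
2^n = 8 → n = 3
Order in NO: 3

3


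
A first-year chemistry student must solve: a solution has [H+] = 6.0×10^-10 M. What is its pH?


pH = -log10([H+]) = -log10(6.0×10^-10)
= 10 - log10(6.0)
= 10 - 0.78
= 9.22

9.22


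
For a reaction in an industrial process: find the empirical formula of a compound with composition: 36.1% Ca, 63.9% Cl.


Assume 100 g sample. Moles of each element:
  Ca: 36.1/40.08 = 0.901 mol
  Cl: 63.9/35.45 = 1.803 mol
Divide by smallest (0.901):
  Ca: 0.901/0.901 = 1.0
  Cl: 1.803/0.901 = 2.0
Empirical formula: CaCl2

CaCl2


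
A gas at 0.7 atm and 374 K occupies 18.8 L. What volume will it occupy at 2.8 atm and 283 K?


P1V1/T1 = P2V2/T2
V2 = P1V1T2/(T1P2)
= 0.7×18.8×283/(374×2.8)
= 3.556 L

3.556 L


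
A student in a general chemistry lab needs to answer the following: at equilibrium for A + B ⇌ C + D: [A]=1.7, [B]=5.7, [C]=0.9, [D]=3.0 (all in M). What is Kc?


Kc = [C][D]/([A][B])
= (0.9^1 × 3.0^1)/(1.7^1 × 5.7^1)
= 2.7/9.69
= 0.2786

0.2786


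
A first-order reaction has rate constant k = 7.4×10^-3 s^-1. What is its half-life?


t½ = ln2/k = 0.693147/(7.4×10^-3 s^-1)
= 93.67 s

93.67 s


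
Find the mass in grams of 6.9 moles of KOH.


M(KOH) = 56.11 g/mol
mass = n × M = 6.9 × 56.11 = 387.16 g

387.16 g


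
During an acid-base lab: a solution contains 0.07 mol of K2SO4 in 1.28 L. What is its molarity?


M = n/V = 0.07/1.28 = 0.055 mol/L

0.055 M


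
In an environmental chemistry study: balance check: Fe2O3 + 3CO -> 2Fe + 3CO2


Equation: Fe2O3 + 3CO -> 2Fe + 3CO2
Check atoms: C: 3=3, Fe: 2=2, O: 6=6
Balanced

Yes, balanced


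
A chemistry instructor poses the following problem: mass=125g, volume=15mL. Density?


ρ = mass/volume
= 125/15
= 8.333 g/mL

8.333 g/mL


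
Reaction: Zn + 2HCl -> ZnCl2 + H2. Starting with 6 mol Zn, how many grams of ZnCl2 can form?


Mole ratio ZnCl2:Zn = 1:1
n(ZnCl2) = 6 × 1/1 = 6.000 mol
mass = 6.000 × 136.28 = 817.68 g

817.68 g


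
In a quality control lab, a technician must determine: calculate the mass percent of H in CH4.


M(CH4) = 1×12.01 + 4×1.008 = 16.042 g/mol
Mass of H = 4 × 1.008 = 4.032 g/mol
% H = 4.032/16.042 × 100 = 25.13%

25.13%


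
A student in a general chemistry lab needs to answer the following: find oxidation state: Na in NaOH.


Group 1 metal: +1
Oxidation number: +1

+1


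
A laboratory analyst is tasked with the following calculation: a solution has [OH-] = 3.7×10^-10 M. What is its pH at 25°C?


pOH = -log10([OH-]) = -log10(3.7×10^-10)
= 10 - log10(3.7) = 9.43
pH = 14 - pOH = 14 - 9.43 = 4.57

4.57


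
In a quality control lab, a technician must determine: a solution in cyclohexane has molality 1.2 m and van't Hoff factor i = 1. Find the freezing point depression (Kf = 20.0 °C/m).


ΔTf = Kf × m × i
= 20.0 × 1.2 × 1
= 24.0 °C

24.0 °C


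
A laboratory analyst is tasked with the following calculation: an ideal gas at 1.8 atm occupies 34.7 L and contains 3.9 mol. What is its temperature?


PV = nRT  (R = 0.08206 L·atm/(mol·K))
T = PV/(nR) = 1.8×34.7/(3.9×0.08206)
= 62.46/0.320034
= 195.17 K

195.17 K


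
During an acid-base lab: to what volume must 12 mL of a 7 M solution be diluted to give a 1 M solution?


C1V1 = C2V2
7 × 12 = 1 × V2
V2 = 84/1 = 84.0 mL

84.0 mL


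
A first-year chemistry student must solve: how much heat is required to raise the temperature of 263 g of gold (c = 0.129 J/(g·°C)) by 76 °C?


q = mcΔT = 263 × 0.129 × 76
= 2578.45 J

2578.45 J


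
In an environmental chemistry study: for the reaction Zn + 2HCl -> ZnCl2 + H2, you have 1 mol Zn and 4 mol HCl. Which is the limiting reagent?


Mole ratio available / coefficient:
  Zn: 1/1 = 1.000
  HCl: 4/2 = 2.000
Smaller ratio is limiting.

Zn


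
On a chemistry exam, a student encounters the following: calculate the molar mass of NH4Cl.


M(NH4Cl) = 1×14.01 + 4×1.008 + 1×35.45
= 14.01 + 4.03 + 35.45
= 53.49 g/mol

53.49 g/mol


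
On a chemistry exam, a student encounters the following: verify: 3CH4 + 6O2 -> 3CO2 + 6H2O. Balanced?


Equation: 3CH4 + 6O2 -> 3CO2 + 6H2O
Check atoms: C: 3=3, H: 12=12, O: 12=12
Balanced

Yes, balanced


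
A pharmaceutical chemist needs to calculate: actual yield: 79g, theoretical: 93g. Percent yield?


% yield = actual/theoretical × 100
= 79/93 × 100
= 84.95%

84.95%


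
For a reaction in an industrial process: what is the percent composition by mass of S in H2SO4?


M(H2SO4) = 2×1.008 + 1×32.07 + 4×16.0 = 98.086 g/mol
Mass of S = 1 × 32.07 = 32.07 g/mol
% S = 32.07/98.086 × 100 = 32.70%

32.70%


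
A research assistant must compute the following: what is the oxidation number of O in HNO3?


O is usually -2
Oxidation number: -2

-2


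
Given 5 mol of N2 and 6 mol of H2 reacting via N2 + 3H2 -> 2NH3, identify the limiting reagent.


Mole ratio available / coefficient:
  N2: 5/1 = 5.000
  H2: 6/3 = 2.000
Smaller ratio is limiting.

H2


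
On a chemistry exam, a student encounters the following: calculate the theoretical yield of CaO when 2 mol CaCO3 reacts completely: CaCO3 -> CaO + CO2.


Mole ratio CaO:CaCO3 = 1:1
n(CaO) = 2 × 1/1 = 2.000 mol
mass = 2.000 × 56.08 = 112.16 g

112.16 g


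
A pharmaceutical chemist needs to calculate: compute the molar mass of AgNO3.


M(AgNO3) = 1×107.87 + 1×14.01 + 3×16.0
= 107.87 + 14.01 + 48.0
= 169.88 g/mol

169.88 g/mol


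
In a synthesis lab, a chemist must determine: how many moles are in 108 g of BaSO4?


M(BaSO4) = 233.4 g/mol
n = mass/M = 108/233.4 = 0.4627 mol

0.4627 mol


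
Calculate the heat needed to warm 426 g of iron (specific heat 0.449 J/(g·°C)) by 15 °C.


q = mcΔT = 426 × 0.449 × 15
= 2869.11 J

2869.11 J


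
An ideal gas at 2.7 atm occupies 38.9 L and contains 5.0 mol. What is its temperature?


PV = nRT  (R = 0.08206 L·atm/(mol·K))
T = PV/(nR) = 2.7×38.9/(5.0×0.08206)
= 105.03/0.410300
= 255.98 K

255.98 K


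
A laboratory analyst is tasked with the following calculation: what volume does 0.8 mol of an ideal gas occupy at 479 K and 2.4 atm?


PV = nRT  (R = 0.08206 L·atm/(mol·K))
V = nRT/P = 0.8×0.08206×479/2.4
= 13.102 L

13.102 L


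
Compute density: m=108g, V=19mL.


ρ = mass/volume
= 108/19
= 5.684 g/mL

5.684 g/mL


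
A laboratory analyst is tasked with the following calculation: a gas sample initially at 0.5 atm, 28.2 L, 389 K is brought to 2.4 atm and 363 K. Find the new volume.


P1V1/T1 = P2V2/T2
V2 = P1V1T2/(T1P2)
= 0.5×28.2×363/(389×2.4)
= 5.482 L

5.482 L


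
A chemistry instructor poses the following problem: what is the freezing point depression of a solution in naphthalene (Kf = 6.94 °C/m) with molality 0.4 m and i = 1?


ΔTf = Kf × m × i
= 6.94 × 0.4 × 1
= 2.776 °C

2.776 °C


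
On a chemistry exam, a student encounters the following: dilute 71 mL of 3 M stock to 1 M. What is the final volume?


C1V1 = C2V2
3 × 71 = 1 × V2
V2 = 213/1 = 213.0 mL

213.0 mL


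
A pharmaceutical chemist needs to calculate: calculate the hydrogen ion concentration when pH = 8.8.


[H+] = 10^(-pH) = 10^(-8.8)
= 1.58×10^-9 M

1.58×10^-9 M


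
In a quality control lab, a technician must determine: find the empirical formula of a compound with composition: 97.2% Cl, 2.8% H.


Assume 100 g sample. Moles of each element:
  Cl: 97.2/35.45 = 2.742 mol
  H: 2.8/1.008 = 2.778 mol
Divide by smallest (2.742):
  Cl: 2.742/2.742 = 1.0
  H: 2.778/2.742 = 1.01
Empirical formula: HCl

HCl


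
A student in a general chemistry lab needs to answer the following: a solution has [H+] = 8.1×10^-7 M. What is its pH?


pH = -log10([H+]) = -log10(8.1×10^-7)
= 7 - log10(8.1)
= 7 - 0.91
= 6.09

6.09


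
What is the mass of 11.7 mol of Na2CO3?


M(Na2CO3) = 105.99 g/mol
mass = n × M = 11.7 × 105.99 = 1240.08 g

1240.08 g


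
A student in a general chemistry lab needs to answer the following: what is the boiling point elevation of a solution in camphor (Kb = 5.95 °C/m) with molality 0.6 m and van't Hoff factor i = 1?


ΔTb = Kb × m × i
= 5.95 × 0.6 × 1
= 3.57 °C

3.57 °C


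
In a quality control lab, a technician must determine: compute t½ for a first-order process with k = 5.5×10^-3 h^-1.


t½ = ln2/k = 0.693147/(5.5×10^-3 h^-1)
= 126.0 h

126.0 h


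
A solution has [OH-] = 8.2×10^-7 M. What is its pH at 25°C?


pOH = -log10([OH-]) = -log10(8.2×10^-7)
= 7 - log10(8.2) = 6.09
pH = 14 - pOH = 14 - 6.09 = 7.91

7.91


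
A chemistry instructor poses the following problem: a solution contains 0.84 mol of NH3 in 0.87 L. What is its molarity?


M = n/V = 0.84/0.87 = 0.966 mol/L

0.966 M


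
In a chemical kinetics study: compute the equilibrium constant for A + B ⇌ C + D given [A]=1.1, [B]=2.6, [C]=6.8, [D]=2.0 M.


Kc = [C][D]/([A][B])
= (6.8^1 × 2.0^1)/(1.1^1 × 2.6^1)
= 13.6/2.86
= 4.755

4.755


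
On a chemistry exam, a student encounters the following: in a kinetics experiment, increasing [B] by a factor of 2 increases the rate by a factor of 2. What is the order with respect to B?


rate ∝ [B]^n
2^n = 2 → n = 1
Order in B: 1

1


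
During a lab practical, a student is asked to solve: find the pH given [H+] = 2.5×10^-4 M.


pH = -log10([H+]) = -log10(2.5×10^-4)
= 4 - log10(2.5)
= 4 - 0.4
= 3.6

3.6


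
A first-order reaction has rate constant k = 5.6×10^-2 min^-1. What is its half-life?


t½ = ln2/k = 0.693147/(5.6×10^-2 min^-1)
= 12.38 min

12.38 min


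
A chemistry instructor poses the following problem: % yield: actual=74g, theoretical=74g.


% yield = actual/theoretical × 100
= 74/74 × 100
= 100.0%

100.0%


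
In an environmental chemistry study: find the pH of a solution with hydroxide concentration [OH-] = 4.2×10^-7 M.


pOH = -log10([OH-]) = -log10(4.2×10^-7)
= 7 - log10(4.2) = 6.38
pH = 14 - pOH = 14 - 6.38 = 7.62

7.62


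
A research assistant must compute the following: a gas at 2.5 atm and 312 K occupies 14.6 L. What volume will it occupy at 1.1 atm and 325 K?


P1V1/T1 = P2V2/T2
V2 = P1V1T2/(T1P2)
= 2.5×14.6×325/(312×1.1)
= 34.564 L

34.564 L


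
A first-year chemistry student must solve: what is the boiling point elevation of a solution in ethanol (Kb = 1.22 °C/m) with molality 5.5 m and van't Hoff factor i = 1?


ΔTb = Kb × m × i
= 1.22 × 5.5 × 1
= 6.71 °C

6.71 °C


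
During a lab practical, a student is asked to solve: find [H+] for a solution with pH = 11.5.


[H+] = 10^(-pH) = 10^(-11.5)
= 3.16×10^-12 M

3.16×10^-12 M


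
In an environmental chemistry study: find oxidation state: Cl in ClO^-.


x + (-2) = -1, so x = +1
Oxidation number: +1

+1


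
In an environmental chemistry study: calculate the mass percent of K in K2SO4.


M(K2SO4) = 2×39.1 + 1×32.07 + 4×16.0 = 174.27 g/mol
Mass of K = 2 × 39.1 = 78.20 g/mol
% K = 78.20/174.27 × 100 = 44.87%

44.87%


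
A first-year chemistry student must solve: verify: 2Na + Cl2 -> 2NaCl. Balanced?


Equation: 2Na + Cl2 -> 2NaCl
Check atoms: Cl: 2=2, Na: 2=2
Balanced

Yes, balanced


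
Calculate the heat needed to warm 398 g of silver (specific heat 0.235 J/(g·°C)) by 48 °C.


q = mcΔT = 398 × 0.235 × 48
= 4489.44 J

4489.44 J


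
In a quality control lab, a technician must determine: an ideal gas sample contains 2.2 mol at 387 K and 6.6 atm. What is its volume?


PV = nRT  (R = 0.08206 L·atm/(mol·K))
V = nRT/P = 2.2×0.08206×387/6.6
= 10.586 L

10.586 L


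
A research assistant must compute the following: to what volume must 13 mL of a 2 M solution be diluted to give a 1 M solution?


C1V1 = C2V2
2 × 13 = 1 × V2
V2 = 26/1 = 26.0 mL

26.0 mL


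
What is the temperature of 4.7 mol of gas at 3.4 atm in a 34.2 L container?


PV = nRT  (R = 0.08206 L·atm/(mol·K))
T = PV/(nR) = 3.4×34.2/(4.7×0.08206)
= 116.28/0.385682
= 301.49 K

301.49 K


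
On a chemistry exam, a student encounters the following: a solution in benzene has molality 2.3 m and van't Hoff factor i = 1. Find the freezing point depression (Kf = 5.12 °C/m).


ΔTf = Kf × m × i
= 5.12 × 2.3 × 1
= 11.776 °C

11.776 °C


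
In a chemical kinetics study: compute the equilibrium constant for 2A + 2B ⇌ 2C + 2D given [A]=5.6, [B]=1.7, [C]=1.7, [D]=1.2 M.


Kc = [C]^2[D]^2/([A]^2[B]^2)
= (1.7^2 × 1.2^2)/(5.6^2 × 1.7^2)
= 4.1616/90.6304
= 0.04592

0.04592


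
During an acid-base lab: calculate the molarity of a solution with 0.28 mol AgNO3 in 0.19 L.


M = n/V = 0.28/0.19 = 1.474 mol/L

1.474 M


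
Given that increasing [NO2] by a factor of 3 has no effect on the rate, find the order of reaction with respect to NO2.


rate ∝ [NO2]^n
rate ∝ [NO2]^0
Order in NO2: 0

0


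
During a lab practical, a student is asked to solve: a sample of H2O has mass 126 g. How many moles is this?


M(H2O) = 18.02 g/mol
n = mass/M = 126/18.02 = 6.9922 mol

6.9922 mol


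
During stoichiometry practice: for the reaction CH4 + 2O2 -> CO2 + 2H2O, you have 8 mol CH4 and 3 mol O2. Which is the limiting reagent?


Mole ratio available / coefficient:
  CH4: 8/1 = 8.000
  O2: 3/2 = 1.500
Smaller ratio is limiting.

O2


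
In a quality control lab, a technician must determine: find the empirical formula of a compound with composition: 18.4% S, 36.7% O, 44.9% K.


Assume 100 g sample. Moles of each element:
  S: 18.4/32.07 = 0.574 mol
  O: 36.7/16.0 = 2.294 mol
  K: 44.9/39.1 = 1.148 mol
Divide by smallest (0.574):
  S: 0.574/0.574 = 1.0
  O: 2.294/0.574 = 4.0
  K: 1.148/0.574 = 2.0
Empirical formula: K2SO4

K2SO4


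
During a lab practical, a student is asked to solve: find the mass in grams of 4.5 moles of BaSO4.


M(BaSO4) = 233.4 g/mol
mass = n × M = 4.5 × 233.4 = 1050.30 g

1050.30 g


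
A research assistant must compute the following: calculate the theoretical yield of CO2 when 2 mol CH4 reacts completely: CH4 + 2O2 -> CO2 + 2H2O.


Mole ratio CO2:CH4 = 1:1
n(CO2) = 2 × 1/1 = 2.000 mol
mass = 2.000 × 44.01 = 88.02 g

88.02 g


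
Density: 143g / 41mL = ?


ρ = mass/volume
= 143/41
= 3.488 g/mL

3.488 g/mL


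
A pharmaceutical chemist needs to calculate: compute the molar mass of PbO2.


M(PbO2) = 1×207.2 + 2×16.0
= 207.2 + 32.0
= 239.2 g/mol

239.2 g/mol


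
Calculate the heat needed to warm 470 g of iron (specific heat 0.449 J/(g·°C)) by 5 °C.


q = mcΔT = 470 × 0.449 × 5
= 1055.15 J

1055.15 J


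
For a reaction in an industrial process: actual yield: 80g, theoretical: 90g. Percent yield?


% yield = actual/theoretical × 100
= 80/90 × 100
= 88.89%

88.89%


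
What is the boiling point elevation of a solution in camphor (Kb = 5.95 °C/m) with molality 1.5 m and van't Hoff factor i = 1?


ΔTb = Kb × m × i
= 5.95 × 1.5 × 1
= 8.925 °C

8.925 °C


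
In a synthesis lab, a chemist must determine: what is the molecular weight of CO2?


M(CO2) = 1×12.01 + 2×16.0
= 12.01 + 32.0
= 44.01 g/mol

44.01 g/mol


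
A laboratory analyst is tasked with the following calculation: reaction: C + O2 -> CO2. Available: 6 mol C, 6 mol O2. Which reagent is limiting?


Mole ratio available / coefficient:
  C: 6/1 = 6.000
  O2: 6/1 = 6.000
Smaller ratio is limiting.

neither (stoichiometric); C and O2 are fully consumed


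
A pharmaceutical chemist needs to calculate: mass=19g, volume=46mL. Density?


ρ = mass/volume
= 19/46
= 0.413 g/mL

0.413 g/mL


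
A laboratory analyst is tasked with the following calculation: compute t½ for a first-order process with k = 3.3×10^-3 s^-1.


t½ = ln2/k = 0.693147/(3.3×10^-3 s^-1)
= 210.0 s

210.0 s


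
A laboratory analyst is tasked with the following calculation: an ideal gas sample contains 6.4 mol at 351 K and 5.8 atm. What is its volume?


PV = nRT  (R = 0.08206 L·atm/(mol·K))
V = nRT/P = 6.4×0.08206×351/5.8
= 31.783 L

31.783 L


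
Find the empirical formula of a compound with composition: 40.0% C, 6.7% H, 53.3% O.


Assume 100 g sample. Moles of each element:
  C: 40.0/12.01 = 3.331 mol
  H: 6.7/1.008 = 6.647 mol
  O: 53.3/16.0 = 3.331 mol
Divide by smallest (3.331):
  C: 3.331/3.331 = 1.0
  H: 6.647/3.331 = 2.0
  O: 3.331/3.331 = 1.0
Empirical formula: CH2O

CH2O


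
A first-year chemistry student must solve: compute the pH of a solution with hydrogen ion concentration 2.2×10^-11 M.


pH = -log10([H+]) = -log10(2.2×10^-11)
= 11 - log10(2.2)
= 11 - 0.34
= 10.66

10.66


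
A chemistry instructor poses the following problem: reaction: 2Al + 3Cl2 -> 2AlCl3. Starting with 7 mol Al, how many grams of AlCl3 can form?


Mole ratio AlCl3:Al = 2:2
n(AlCl3) = 7 × 2/2 = 7.000 mol
mass = 7.000 × 133.33 = 933.31 g

933.31 g


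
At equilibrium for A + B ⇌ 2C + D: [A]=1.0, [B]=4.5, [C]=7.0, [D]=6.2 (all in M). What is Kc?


Kc = [C]^2[D]/([A][B])
= (7.0^2 × 6.2^1)/(1.0^1 × 4.5^1)
= 303.8/4.5
= 67.51

67.51


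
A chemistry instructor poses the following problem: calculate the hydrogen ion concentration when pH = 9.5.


[H+] = 10^(-pH) = 10^(-9.5)
= 3.16×10^-10 M

3.16×10^-10 M


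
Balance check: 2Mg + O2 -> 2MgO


Equation: 2Mg + O2 -> 2MgO
Check atoms: Mg: 2=2, O: 2=2
Balanced

Yes, balanced


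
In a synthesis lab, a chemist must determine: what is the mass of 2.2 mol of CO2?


M(CO2) = 44.01 g/mol
mass = n × M = 2.2 × 44.01 = 96.82 g

96.82 g


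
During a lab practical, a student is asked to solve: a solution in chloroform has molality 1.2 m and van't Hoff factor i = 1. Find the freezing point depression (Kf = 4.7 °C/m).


ΔTf = Kf × m × i
= 4.7 × 1.2 × 1
= 5.64 °C

5.64 °C


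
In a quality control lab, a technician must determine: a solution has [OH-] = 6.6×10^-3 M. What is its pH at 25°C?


pOH = -log10([OH-]) = -log10(6.6×10^-3)
= 3 - log10(6.6) = 2.18
pH = 14 - pOH = 14 - 2.18 = 11.82

11.82


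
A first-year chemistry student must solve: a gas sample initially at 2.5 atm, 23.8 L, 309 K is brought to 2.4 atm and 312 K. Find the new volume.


P1V1/T1 = P2V2/T2
V2 = P1V1T2/(T1P2)
= 2.5×23.8×312/(309×2.4)
= 25.032 L

25.032 L
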